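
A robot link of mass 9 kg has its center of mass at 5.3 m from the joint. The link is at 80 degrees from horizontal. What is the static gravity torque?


tau = m*g*L*cos(angle)
= 9 * 9.81 * 5.3 * cos(80 deg)
= 9 * 9.81 * 5.3 * 0.1736
= 81.2564 Nm


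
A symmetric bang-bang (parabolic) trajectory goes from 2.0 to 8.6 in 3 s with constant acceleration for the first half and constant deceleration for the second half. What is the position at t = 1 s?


Symmetric rest-to-rest: each phase covers (pf-p0)/2 in time T/2. 0.5*a*(T/2)^2 = (pf-p0)/2 => a = 4*(pf-p0)/T^2
a = 4*(8.6-2.0)/3^2 = 2.9333
t = 1 is in the acceleration phase (t <= T/2).
p = p0 + 0.5*a*t^2 = 2.0 + 0.5*2.9333*1^2
= 3.4667


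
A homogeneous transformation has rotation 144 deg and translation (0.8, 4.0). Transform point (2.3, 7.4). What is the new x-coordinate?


x' = cos(theta)*px - sin(theta)*py + tx
= -0.809*2.3 - 0.5878*7.4 + 0.8
= -5.4103


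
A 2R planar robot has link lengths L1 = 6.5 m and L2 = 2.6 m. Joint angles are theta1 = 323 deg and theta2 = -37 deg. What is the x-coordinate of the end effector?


Convert angles to radians: theta1 = 5.6374, theta2 = -0.6458
x = L1*cos(theta1) + L2*cos(theta1+theta2)
x = 5.1911 + 0.7167
x = 5.9078


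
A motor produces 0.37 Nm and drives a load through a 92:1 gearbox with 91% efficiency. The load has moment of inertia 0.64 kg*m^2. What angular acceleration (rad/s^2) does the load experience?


tau_out = tau_motor * N * eta
= 0.37 * 92 * 0.91 = 30.9764 Nm
alpha = tau_out / I = 30.9764 / 0.64
= 48.4006 rad/s^2


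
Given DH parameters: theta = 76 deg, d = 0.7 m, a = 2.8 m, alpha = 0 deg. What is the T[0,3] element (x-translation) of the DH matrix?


T[0,3] = a * cos(theta)
= 2.8 * cos(76 deg)
= 2.8 * 0.2419
= 0.6774


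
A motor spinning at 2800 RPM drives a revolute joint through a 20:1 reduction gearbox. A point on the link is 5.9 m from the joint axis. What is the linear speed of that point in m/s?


omega_motor = 2800 * 2*pi/60 = 293.2153 rad/s
omega_joint = omega_motor / 20 = 14.6608 rad/s
v = omega_joint * r = 14.6608 * 5.9
= 86.4985 m/s


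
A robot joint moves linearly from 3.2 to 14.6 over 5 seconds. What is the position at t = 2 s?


s = t/T = 2/5 = 0.4
p(t) = p0 + (pf-p0)*s
= 3.2 + (14.6 - 3.2) * 0.4
= 7.76


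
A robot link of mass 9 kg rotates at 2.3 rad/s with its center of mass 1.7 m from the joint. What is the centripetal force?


F = m * omega^2 * r
= 9 * 2.3^2 * 1.7
= 9 * 5.29 * 1.7
= 80.937 N


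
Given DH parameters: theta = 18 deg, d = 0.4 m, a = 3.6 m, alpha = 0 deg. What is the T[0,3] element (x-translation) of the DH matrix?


T[0,3] = a * cos(theta)
= 3.6 * cos(18 deg)
= 3.6 * 0.9511
= 3.4238


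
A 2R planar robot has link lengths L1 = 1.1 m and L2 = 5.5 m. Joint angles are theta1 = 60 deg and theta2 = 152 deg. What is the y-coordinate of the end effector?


Convert angles to radians: theta1 = 1.0472, theta2 = 2.6529
y = L1*sin(theta1) + L2*sin(theta1+theta2)
y = 0.9526 + -2.9146
y = -1.9619


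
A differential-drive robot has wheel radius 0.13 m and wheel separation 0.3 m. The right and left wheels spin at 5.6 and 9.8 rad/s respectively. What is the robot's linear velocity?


vR = r*wR = 0.13*5.6 = 0.728 m/s
vL = r*wL = 0.13*9.8 = 1.274 m/s
v = (vR+vL)/2 = 1.001 m/s
omega = (vR-vL)/L = -1.82 rad/s
linear velocity = 1.001 m/s


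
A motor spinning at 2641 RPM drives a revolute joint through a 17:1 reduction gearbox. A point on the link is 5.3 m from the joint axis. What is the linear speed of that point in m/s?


omega_motor = 2641 * 2*pi/60 = 276.5649 rad/s
omega_joint = omega_motor / 17 = 16.2685 rad/s
v = omega_joint * r = 16.2685 * 5.3
= 86.2232 m/s


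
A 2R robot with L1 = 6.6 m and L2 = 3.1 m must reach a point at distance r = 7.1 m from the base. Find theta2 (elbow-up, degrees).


cos(theta2) = (r^2 - L1^2 - L2^2) / (2*L1*L2)
cos(theta2) = (50.41 - 43.56 - 9.61) / 40.92
cos(theta2) = -0.067449
theta2 = 93.8675 degrees


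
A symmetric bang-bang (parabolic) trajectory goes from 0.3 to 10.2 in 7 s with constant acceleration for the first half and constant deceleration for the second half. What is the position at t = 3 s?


Symmetric rest-to-rest: each phase covers (pf-p0)/2 in time T/2. 0.5*a*(T/2)^2 = (pf-p0)/2 => a = 4*(pf-p0)/T^2
a = 4*(10.2-0.3)/7^2 = 0.8082
t = 3 is in the acceleration phase (t <= T/2).
p = p0 + 0.5*a*t^2 = 0.3 + 0.5*0.8082*3^2
= 3.9367


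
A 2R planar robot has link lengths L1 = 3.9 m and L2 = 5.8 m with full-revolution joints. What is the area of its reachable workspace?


r_max = L1 + L2 = 9.7 m
r_min = |L1 - L2| = 1.9 m
Area = pi*(r_max^2 - r_min^2)
= pi*(94.09 - 3.61)
= pi * 90.48
= 284.2513 m^2


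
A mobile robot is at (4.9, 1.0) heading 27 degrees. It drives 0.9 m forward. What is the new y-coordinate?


y_new = y0 + d*sin(theta)
= 1.0 + 0.9*sin(27)
= 1.0 + 0.4086
= 1.4086


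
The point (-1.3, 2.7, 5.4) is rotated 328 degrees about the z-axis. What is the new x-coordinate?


Rotation about z-axis: x' = x*cos(theta) - y*sin(theta)
= -1.3 * 0.848 - 2.7 * -0.5299
= 0.3283


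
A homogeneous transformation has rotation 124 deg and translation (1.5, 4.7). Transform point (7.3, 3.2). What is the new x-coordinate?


x' = cos(theta)*px - sin(theta)*py + tx
= -0.5592*7.3 - 0.829*3.2 + 1.5
= -5.235


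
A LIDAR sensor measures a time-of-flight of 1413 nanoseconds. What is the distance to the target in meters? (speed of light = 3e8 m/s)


tof = 1413 ns = 1.413e-06 s
dist = c * tof / 2
= 3e8 * 1.413e-06 / 2
= 211.95 m


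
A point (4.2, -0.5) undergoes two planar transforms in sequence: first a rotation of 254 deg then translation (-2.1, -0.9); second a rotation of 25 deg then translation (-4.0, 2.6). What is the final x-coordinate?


After transform 1:
x1 = cos(254)*4.2 - sin(254)*-0.5 + -2.1 = -3.7383
y1 = sin(254)*4.2 + cos(254)*-0.5 + -0.9 = -4.7995
After transform 2:
x2 = cos(25)*-3.7383 - sin(25)*-4.7995 + -4.0
= -5.3597


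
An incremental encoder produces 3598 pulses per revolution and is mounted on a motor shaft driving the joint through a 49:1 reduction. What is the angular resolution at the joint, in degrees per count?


counts per rev = 3598
effective counts at joint = 3598 * 49 = 176302
resolution = 360 / 176302
= 0.002 deg/count


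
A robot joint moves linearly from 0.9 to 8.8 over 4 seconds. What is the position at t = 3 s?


s = t/T = 3/4 = 0.75
p(t) = p0 + (pf-p0)*s
= 0.9 + (8.8 - 0.9) * 0.75
= 6.825


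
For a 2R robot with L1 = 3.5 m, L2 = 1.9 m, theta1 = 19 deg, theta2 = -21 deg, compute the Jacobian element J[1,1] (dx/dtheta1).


J[1,1] = -L1*sin(t1) - L2*sin(t1+t2)
= -3.5*sin(19) - 1.9*sin(-2)
= -1.0732


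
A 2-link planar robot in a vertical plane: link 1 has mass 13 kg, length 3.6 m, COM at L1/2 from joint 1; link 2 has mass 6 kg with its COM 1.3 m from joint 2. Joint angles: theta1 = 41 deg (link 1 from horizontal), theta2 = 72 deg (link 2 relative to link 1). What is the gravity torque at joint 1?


Horizontal distance from joint 1 to link-1 COM:
  x_c1 = (L1/2)*cos(t1) = 1.8 * 0.7547 = 1.3585 m
Horizontal distance from joint 1 to link-2 COM:
  x_c2 = L1*cos(t1) + Lc2*cos(t1+t2)
       = 3.6*0.7547 + 1.3*-0.3907 = 2.209 m
tau1 = m1*g*x_c1 + m2*g*x_c2
     = 13*9.81*1.3585 + 6*9.81*2.209
     = 173.2466 + 130.022
     = 303.2686 Nm


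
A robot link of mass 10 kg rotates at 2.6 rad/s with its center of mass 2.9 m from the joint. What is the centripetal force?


F = m * omega^2 * r
= 10 * 2.6^2 * 2.9
= 10 * 6.76 * 2.9
= 196.04 N


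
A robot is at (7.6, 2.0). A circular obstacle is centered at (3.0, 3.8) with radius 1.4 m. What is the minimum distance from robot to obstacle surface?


center_dist = sqrt((7.6-3.0)^2 + (2.0-3.8)^2)
= sqrt(21.16 + 3.24)
= 4.9396
min_dist = center_dist - radius = 4.9396 - 1.4 = 3.5396 m


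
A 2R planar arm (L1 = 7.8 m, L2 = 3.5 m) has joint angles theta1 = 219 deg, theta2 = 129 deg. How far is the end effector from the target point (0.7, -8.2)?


End effector via forward kinematics:
x = L1*cos(t1) + L2*cos(t1+t2) = -2.6382
y = L1*sin(t1) + L2*sin(t1+t2) = -5.6364
Distance to target:
d = sqrt((0.7 - -2.6382)^2 + (-8.2 - -5.6364)^2)
= sqrt(11.1437 + 6.5721)
= 4.209 m


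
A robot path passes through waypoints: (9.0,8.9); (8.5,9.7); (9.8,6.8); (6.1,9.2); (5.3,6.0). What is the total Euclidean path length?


Segment lengths:
  seg1 = sqrt((-0.5)^2 + (0.8)^2) = 0.9434
  seg2 = sqrt((1.3)^2 + (-2.9)^2) = 3.178
  seg3 = sqrt((-3.7)^2 + (2.4)^2) = 4.4102
  seg4 = sqrt((-0.8)^2 + (-3.2)^2) = 3.2985
Total = 11.8301


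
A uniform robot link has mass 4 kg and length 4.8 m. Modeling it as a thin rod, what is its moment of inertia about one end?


I = (1/3) * m * L^2
= (1/3) * 4 * 4.8^2
= 0.333333 * 4 * 23.04
= 30.72 kg*m^2


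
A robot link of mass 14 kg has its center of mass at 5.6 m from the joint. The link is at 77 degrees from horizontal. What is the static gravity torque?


tau = m*g*L*cos(angle)
= 14 * 9.81 * 5.6 * cos(77 deg)
= 14 * 9.81 * 5.6 * 0.225
= 173.0108 Nm


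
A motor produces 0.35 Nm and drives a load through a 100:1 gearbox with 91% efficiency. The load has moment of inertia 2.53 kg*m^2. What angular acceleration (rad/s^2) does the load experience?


tau_out = tau_motor * N * eta
= 0.35 * 100 * 0.91 = 31.85 Nm
alpha = tau_out / I = 31.85 / 2.53
= 12.5889 rad/s^2


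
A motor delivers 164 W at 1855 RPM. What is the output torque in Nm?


omega = 1855 * 2*pi/60 = 194.2551 rad/s
tau = P / omega = 164 / 194.2551
= 0.8443 Nm


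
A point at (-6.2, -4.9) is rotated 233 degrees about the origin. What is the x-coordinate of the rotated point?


x' = x*cos(theta) - y*sin(theta)
cos(233 deg) = -0.6018, sin(233 deg) = -0.7986
x' = -6.2 * -0.6018 - -4.9 * -0.7986
= 3.7313 - 3.9133
= -0.1821


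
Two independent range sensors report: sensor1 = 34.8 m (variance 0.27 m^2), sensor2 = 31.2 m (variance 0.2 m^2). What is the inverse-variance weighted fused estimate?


w1 = (1/var1) / (1/var1 + 1/var2)
   = 3.7037 / (3.7037 + 5.0) = 0.4255
w2 = 1 - w1 = 0.5745
fused = w1*s1 + w2*s2 = 14.8085 + 17.9234
= 32.7319 m


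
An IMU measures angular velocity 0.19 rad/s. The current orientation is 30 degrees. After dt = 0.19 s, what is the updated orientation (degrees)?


delta_theta = w * dt = 0.19 * 0.19 = 0.0361 rad
= 2.0684 deg
theta_new = 30 + 2.0684 = 32.0684 deg


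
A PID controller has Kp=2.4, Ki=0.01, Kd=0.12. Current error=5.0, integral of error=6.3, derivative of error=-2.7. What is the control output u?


u = Kp*e + Ki*int(e) + Kd*de/dt
= 2.4*5.0 + 0.01*6.3 + 0.12*(-2.7)
= 12.0 + 0.063 + -0.324
= 11.739


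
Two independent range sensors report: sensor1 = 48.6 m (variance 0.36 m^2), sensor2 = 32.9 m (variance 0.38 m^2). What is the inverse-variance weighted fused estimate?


w1 = (1/var1) / (1/var1 + 1/var2)
   = 2.7778 / (2.7778 + 2.6316) = 0.5135
w2 = 1 - w1 = 0.4865
fused = w1*s1 + w2*s2 = 24.9568 + 16.0054
= 40.9622 m


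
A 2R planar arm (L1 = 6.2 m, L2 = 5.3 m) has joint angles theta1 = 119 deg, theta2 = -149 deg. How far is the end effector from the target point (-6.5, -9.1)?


End effector via forward kinematics:
x = L1*cos(t1) + L2*cos(t1+t2) = 1.5841
y = L1*sin(t1) + L2*sin(t1+t2) = 2.7726
Distance to target:
d = sqrt((-6.5 - 1.5841)^2 + (-9.1 - 2.7726)^2)
= sqrt(65.3529 + 140.9596)
= 14.3636 m


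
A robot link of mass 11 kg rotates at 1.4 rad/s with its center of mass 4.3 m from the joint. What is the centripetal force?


F = m * omega^2 * r
= 11 * 1.4^2 * 4.3
= 11 * 1.96 * 4.3
= 92.708 N


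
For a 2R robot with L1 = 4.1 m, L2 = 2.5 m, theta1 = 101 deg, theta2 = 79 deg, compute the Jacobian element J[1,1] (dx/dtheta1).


J[1,1] = -L1*sin(t1) - L2*sin(t1+t2)
= -4.1*sin(101) - 2.5*sin(180)
= -4.0247


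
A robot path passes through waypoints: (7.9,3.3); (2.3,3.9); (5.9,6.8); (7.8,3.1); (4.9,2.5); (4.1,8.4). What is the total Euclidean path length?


Segment lengths:
  seg1 = sqrt((-5.6)^2 + (0.6)^2) = 5.6321
  seg2 = sqrt((3.6)^2 + (2.9)^2) = 4.6228
  seg3 = sqrt((1.9)^2 + (-3.7)^2) = 4.1593
  seg4 = sqrt((-2.9)^2 + (-0.6)^2) = 2.9614
  seg5 = sqrt((-0.8)^2 + (5.9)^2) = 5.954
Total = 23.3296


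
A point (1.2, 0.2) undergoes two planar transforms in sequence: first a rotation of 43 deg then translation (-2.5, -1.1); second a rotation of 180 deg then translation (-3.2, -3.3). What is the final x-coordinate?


After transform 1:
x1 = cos(43)*1.2 - sin(43)*0.2 + -2.5 = -1.7588
y1 = sin(43)*1.2 + cos(43)*0.2 + -1.1 = -0.1353
After transform 2:
x2 = cos(180)*-1.7588 - sin(180)*-0.1353 + -3.2
= -1.4412


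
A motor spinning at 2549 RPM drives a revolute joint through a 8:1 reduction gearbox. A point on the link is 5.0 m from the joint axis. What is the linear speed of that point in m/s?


omega_motor = 2549 * 2*pi/60 = 266.9307 rad/s
omega_joint = omega_motor / 8 = 33.3663 rad/s
v = omega_joint * r = 33.3663 * 5.0
= 166.8317 m/s


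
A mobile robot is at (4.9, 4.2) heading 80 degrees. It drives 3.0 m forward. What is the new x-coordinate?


x_new = x0 + d*cos(theta)
= 4.9 + 3.0*cos(80)
= 4.9 + 0.5209
= 5.4209


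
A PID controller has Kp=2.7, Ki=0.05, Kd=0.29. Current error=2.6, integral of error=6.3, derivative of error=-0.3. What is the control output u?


u = Kp*e + Ki*int(e) + Kd*de/dt
= 2.7*2.6 + 0.05*6.3 + 0.29*(-0.3)
= 7.02 + 0.315 + -0.087
= 7.248


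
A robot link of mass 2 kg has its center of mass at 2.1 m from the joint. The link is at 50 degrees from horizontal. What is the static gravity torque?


tau = m*g*L*cos(angle)
= 2 * 9.81 * 2.1 * cos(50 deg)
= 2 * 9.81 * 2.1 * 0.6428
= 26.4841 Nm


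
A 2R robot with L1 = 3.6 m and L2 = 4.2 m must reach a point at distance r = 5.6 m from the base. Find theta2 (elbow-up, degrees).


cos(theta2) = (r^2 - L1^2 - L2^2) / (2*L1*L2)
cos(theta2) = (31.36 - 12.96 - 17.64) / 30.24
cos(theta2) = 0.025132
theta2 = 88.5599 degrees


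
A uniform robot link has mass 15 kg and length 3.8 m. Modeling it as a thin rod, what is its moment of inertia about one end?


I = (1/3) * m * L^2
= (1/3) * 15 * 3.8^2
= 0.333333 * 15 * 14.44
= 72.2 kg*m^2


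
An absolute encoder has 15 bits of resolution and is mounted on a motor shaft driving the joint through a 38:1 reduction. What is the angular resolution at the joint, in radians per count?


counts = 2^15 = 32768
effective counts at joint = 32768 * 38 = 1245184
resolution = 2*pi / 1245184
= 5.0460e-06 rad/count


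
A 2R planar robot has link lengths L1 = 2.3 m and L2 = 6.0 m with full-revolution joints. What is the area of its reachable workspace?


r_max = L1 + L2 = 8.3 m
r_min = |L1 - L2| = 3.7 m
Area = pi*(r_max^2 - r_min^2)
= pi*(68.89 - 13.69)
= pi * 55.2
= 173.4159 m^2


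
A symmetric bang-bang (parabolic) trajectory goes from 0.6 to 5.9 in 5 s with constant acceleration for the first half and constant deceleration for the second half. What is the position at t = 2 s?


Symmetric rest-to-rest: each phase covers (pf-p0)/2 in time T/2. 0.5*a*(T/2)^2 = (pf-p0)/2 => a = 4*(pf-p0)/T^2
a = 4*(5.9-0.6)/5^2 = 0.848
t = 2 is in the acceleration phase (t <= T/2).
p = p0 + 0.5*a*t^2 = 0.6 + 0.5*0.848*2^2
= 2.296


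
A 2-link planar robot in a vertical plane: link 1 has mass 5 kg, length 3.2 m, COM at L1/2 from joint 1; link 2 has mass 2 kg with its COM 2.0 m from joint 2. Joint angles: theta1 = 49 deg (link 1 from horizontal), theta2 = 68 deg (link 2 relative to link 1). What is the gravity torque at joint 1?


Horizontal distance from joint 1 to link-1 COM:
  x_c1 = (L1/2)*cos(t1) = 1.6 * 0.6561 = 1.0497 m
Horizontal distance from joint 1 to link-2 COM:
  x_c2 = L1*cos(t1) + Lc2*cos(t1+t2)
       = 3.2*0.6561 + 2.0*-0.454 = 1.1914 m
tau1 = m1*g*x_c1 + m2*g*x_c2
     = 5*9.81*1.0497 + 2*9.81*1.1914
     = 51.4875 + 23.3754
     = 74.8629 Nm


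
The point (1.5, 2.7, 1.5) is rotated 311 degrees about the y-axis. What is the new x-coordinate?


Rotation about y-axis: x' = x*cos(theta) + z*sin(theta)
= 1.5 * 0.6561 + 1.5 * -0.7547
= -0.148


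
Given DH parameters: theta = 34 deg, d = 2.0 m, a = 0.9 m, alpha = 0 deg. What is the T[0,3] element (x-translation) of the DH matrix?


T[0,3] = a * cos(theta)
= 0.9 * cos(34 deg)
= 0.9 * 0.829
= 0.7461


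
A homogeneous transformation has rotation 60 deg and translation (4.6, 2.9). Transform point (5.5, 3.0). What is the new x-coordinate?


x' = cos(theta)*px - sin(theta)*py + tx
= 0.5*5.5 - 0.866*3.0 + 4.6
= 4.7519


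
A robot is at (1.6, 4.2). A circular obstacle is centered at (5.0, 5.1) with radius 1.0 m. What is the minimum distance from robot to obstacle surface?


center_dist = sqrt((1.6-5.0)^2 + (4.2-5.1)^2)
= sqrt(11.56 + 0.81)
= 3.5171
min_dist = center_dist - radius = 3.5171 - 1.0 = 2.5171 m


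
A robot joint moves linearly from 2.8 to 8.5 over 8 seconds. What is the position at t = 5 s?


s = t/T = 5/8 = 0.625
p(t) = p0 + (pf-p0)*s
= 2.8 + (8.5 - 2.8) * 0.625
= 6.3625


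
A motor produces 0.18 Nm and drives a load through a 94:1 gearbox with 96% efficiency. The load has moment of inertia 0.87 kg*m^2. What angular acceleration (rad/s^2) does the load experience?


tau_out = tau_motor * N * eta
= 0.18 * 94 * 0.96 = 16.2432 Nm
alpha = tau_out / I = 16.2432 / 0.87
= 18.6703 rad/s^2


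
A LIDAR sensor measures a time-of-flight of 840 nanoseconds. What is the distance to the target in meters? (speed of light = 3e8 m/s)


tof = 840 ns = 8.4e-07 s
dist = c * tof / 2
= 3e8 * 8.4e-07 / 2
= 126.0 m


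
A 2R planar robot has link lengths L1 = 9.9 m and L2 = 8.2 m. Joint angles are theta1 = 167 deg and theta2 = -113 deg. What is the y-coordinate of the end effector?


Convert angles to radians: theta1 = 2.9147, theta2 = -1.9722
y = L1*sin(theta1) + L2*sin(theta1+theta2)
y = 2.227 + 6.6339
y = 8.861


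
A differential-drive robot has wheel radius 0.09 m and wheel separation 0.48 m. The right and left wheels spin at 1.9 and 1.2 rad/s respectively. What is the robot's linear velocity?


vR = r*wR = 0.09*1.9 = 0.171 m/s
vL = r*wL = 0.09*1.2 = 0.108 m/s
v = (vR+vL)/2 = 0.1395 m/s
omega = (vR-vL)/L = 0.1312 rad/s
linear velocity = 0.1395 m/s


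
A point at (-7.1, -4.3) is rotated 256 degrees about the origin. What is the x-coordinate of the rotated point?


x' = x*cos(theta) - y*sin(theta)
cos(256 deg) = -0.2419, sin(256 deg) = -0.9703
x' = -7.1 * -0.2419 - -4.3 * -0.9703
= 1.7176 - 4.1723
= -2.4546


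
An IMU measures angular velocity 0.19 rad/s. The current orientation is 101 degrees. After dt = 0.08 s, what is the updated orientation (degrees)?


delta_theta = w * dt = 0.19 * 0.08 = 0.0152 rad
= 0.8709 deg
theta_new = 101 + 0.8709 = 101.8709 deg


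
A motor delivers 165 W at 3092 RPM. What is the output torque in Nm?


omega = 3092 * 2*pi/60 = 323.7935 rad/s
tau = P / omega = 165 / 323.7935
= 0.5096 Nm


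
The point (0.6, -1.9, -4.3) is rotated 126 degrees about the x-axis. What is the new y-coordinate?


Rotation about x-axis: y' = y*cos(theta) - z*sin(theta)
= -1.9 * -0.5878 - -4.3 * 0.809
= 4.5956


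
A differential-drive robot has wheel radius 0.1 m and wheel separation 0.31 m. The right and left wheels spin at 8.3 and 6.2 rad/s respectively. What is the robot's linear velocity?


vR = r*wR = 0.1*8.3 = 0.83 m/s
vL = r*wL = 0.1*6.2 = 0.62 m/s
v = (vR+vL)/2 = 0.725 m/s
omega = (vR-vL)/L = 0.6774 rad/s
linear velocity = 0.725 m/s


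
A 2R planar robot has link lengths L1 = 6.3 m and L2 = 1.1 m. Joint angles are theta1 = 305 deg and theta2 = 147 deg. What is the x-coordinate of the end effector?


Convert angles to radians: theta1 = 5.3233, theta2 = 2.5656
x = L1*cos(theta1) + L2*cos(theta1+theta2)
x = 3.6135 + -0.0384
x = 3.5751


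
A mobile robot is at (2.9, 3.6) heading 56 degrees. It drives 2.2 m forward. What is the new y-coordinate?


y_new = y0 + d*sin(theta)
= 3.6 + 2.2*sin(56)
= 3.6 + 1.8239
= 5.4239


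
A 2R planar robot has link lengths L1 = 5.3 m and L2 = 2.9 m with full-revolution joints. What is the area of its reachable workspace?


r_max = L1 + L2 = 8.2 m
r_min = |L1 - L2| = 2.4 m
Area = pi*(r_max^2 - r_min^2)
= pi*(67.24 - 5.76)
= pi * 61.48
= 193.1451 m^2


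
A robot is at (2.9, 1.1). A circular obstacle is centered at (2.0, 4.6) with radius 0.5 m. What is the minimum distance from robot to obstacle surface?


center_dist = sqrt((2.9-2.0)^2 + (1.1-4.6)^2)
= sqrt(0.81 + 12.25)
= 3.6139
min_dist = center_dist - radius = 3.6139 - 0.5 = 3.1139 m


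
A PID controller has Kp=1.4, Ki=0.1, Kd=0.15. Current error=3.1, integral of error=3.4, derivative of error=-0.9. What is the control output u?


u = Kp*e + Ki*int(e) + Kd*de/dt
= 1.4*3.1 + 0.1*3.4 + 0.15*(-0.9)
= 4.34 + 0.34 + -0.135
= 4.545


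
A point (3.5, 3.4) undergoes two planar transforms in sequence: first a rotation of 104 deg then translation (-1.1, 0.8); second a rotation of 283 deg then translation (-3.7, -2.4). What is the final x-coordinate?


After transform 1:
x1 = cos(104)*3.5 - sin(104)*3.4 + -1.1 = -5.2457
y1 = sin(104)*3.5 + cos(104)*3.4 + 0.8 = 3.3735
After transform 2:
x2 = cos(283)*-5.2457 - sin(283)*3.3735 + -3.7
= -1.593


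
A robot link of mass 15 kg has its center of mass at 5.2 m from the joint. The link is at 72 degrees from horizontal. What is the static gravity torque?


tau = m*g*L*cos(angle)
= 15 * 9.81 * 5.2 * cos(72 deg)
= 15 * 9.81 * 5.2 * 0.309
= 236.4536 Nm


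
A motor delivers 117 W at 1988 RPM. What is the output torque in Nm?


omega = 1988 * 2*pi/60 = 208.1829 rad/s
tau = P / omega = 117 / 208.1829
= 0.562 Nm


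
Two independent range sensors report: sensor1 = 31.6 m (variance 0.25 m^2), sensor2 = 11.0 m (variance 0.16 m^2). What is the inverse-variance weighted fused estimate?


w1 = (1/var1) / (1/var1 + 1/var2)
   = 4.0 / (4.0 + 6.25) = 0.3902
w2 = 1 - w1 = 0.6098
fused = w1*s1 + w2*s2 = 12.3317 + 6.7073
= 19.039 m


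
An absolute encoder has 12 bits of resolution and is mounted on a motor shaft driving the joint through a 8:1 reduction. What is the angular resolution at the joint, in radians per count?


counts = 2^12 = 4096
effective counts at joint = 4096 * 8 = 32768
resolution = 2*pi / 32768
= 1.9175e-04 rad/count


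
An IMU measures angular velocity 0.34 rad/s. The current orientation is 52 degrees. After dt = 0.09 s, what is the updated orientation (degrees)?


delta_theta = w * dt = 0.34 * 0.09 = 0.0306 rad
= 1.7533 deg
theta_new = 52 + 1.7533 = 53.7533 deg


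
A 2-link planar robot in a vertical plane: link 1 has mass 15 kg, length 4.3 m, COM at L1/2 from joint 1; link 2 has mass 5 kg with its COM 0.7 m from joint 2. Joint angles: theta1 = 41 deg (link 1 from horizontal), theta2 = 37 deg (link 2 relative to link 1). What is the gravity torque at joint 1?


Horizontal distance from joint 1 to link-1 COM:
  x_c1 = (L1/2)*cos(t1) = 2.15 * 0.7547 = 1.6226 m
Horizontal distance from joint 1 to link-2 COM:
  x_c2 = L1*cos(t1) + Lc2*cos(t1+t2)
       = 4.3*0.7547 + 0.7*0.2079 = 3.3908 m
tau1 = m1*g*x_c1 + m2*g*x_c2
     = 15*9.81*1.6226 + 5*9.81*3.3908
     = 238.7694 + 166.3182
     = 405.0876 Nm


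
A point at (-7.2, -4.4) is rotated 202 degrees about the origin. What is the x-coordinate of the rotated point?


x' = x*cos(theta) - y*sin(theta)
cos(202 deg) = -0.9272, sin(202 deg) = -0.3746
x' = -7.2 * -0.9272 - -4.4 * -0.3746
= 6.6757 - 1.6483
= 5.0275


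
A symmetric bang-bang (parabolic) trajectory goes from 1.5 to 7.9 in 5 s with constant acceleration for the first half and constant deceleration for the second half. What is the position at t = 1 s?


Symmetric rest-to-rest: each phase covers (pf-p0)/2 in time T/2. 0.5*a*(T/2)^2 = (pf-p0)/2 => a = 4*(pf-p0)/T^2
a = 4*(7.9-1.5)/5^2 = 1.024
t = 1 is in the acceleration phase (t <= T/2).
p = p0 + 0.5*a*t^2 = 1.5 + 0.5*1.024*1^2
= 2.012


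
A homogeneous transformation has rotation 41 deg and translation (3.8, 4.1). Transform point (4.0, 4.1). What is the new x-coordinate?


x' = cos(theta)*px - sin(theta)*py + tx
= 0.7547*4.0 - 0.6561*4.1 + 3.8
= 4.129


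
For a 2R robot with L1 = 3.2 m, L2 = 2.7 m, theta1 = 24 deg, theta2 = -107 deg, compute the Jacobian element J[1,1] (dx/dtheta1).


J[1,1] = -L1*sin(t1) - L2*sin(t1+t2)
= -3.2*sin(24) - 2.7*sin(-83)
= 1.3783


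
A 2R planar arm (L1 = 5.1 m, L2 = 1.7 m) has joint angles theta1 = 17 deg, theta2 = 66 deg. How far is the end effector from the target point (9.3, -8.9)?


End effector via forward kinematics:
x = L1*cos(t1) + L2*cos(t1+t2) = 5.0843
y = L1*sin(t1) + L2*sin(t1+t2) = 3.1784
Distance to target:
d = sqrt((9.3 - 5.0843)^2 + (-8.9 - 3.1784)^2)
= sqrt(17.7719 + 145.8883)
= 12.793 m


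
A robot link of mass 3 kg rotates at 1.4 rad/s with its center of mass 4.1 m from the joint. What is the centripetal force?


F = m * omega^2 * r
= 3 * 1.4^2 * 4.1
= 3 * 1.96 * 4.1
= 24.108 N


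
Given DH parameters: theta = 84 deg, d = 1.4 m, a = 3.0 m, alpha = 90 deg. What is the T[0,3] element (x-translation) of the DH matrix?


T[0,3] = a * cos(theta)
= 3.0 * cos(84 deg)
= 3.0 * 0.1045
= 0.3136


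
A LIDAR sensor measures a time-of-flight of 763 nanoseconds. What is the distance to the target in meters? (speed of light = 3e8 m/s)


tof = 763 ns = 7.63e-07 s
dist = c * tof / 2
= 3e8 * 7.63e-07 / 2
= 114.45 m


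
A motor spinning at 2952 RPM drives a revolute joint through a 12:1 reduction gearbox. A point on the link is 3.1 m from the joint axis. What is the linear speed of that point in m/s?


omega_motor = 2952 * 2*pi/60 = 309.1327 rad/s
omega_joint = omega_motor / 12 = 25.7611 rad/s
v = omega_joint * r = 25.7611 * 3.1
= 79.8593 m/s


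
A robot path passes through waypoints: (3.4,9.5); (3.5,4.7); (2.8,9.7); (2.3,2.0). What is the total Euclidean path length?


Segment lengths:
  seg1 = sqrt((0.1)^2 + (-4.8)^2) = 4.801
  seg2 = sqrt((-0.7)^2 + (5.0)^2) = 5.0488
  seg3 = sqrt((-0.5)^2 + (-7.7)^2) = 7.7162
Total = 17.566


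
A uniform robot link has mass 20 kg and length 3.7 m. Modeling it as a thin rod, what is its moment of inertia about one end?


I = (1/3) * m * L^2
= (1/3) * 20 * 3.7^2
= 0.333333 * 20 * 13.69
= 91.2667 kg*m^2


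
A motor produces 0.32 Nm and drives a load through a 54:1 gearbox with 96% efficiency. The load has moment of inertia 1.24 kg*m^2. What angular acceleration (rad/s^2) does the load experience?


tau_out = tau_motor * N * eta
= 0.32 * 54 * 0.96 = 16.5888 Nm
alpha = tau_out / I = 16.5888 / 1.24
= 13.3781 rad/s^2


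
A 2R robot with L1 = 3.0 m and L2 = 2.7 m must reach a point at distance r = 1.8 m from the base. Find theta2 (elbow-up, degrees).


cos(theta2) = (r^2 - L1^2 - L2^2) / (2*L1*L2)
cos(theta2) = (3.24 - 9.0 - 7.29) / 16.2
cos(theta2) = -0.805556
theta2 = 143.6639 degrees


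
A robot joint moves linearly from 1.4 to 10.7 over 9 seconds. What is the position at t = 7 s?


s = t/T = 7/9 = 0.7778
p(t) = p0 + (pf-p0)*s
= 1.4 + (10.7 - 1.4) * 0.7778
= 8.6333


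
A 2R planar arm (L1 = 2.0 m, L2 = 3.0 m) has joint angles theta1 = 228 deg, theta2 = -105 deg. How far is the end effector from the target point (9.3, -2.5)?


End effector via forward kinematics:
x = L1*cos(t1) + L2*cos(t1+t2) = -2.9722
y = L1*sin(t1) + L2*sin(t1+t2) = 1.0297
Distance to target:
d = sqrt((9.3 - -2.9722)^2 + (-2.5 - 1.0297)^2)
= sqrt(150.6064 + 12.4589)
= 12.7697 m


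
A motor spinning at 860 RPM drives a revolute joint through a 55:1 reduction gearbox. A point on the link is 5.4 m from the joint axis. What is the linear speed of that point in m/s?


omega_motor = 860 * 2*pi/60 = 90.059 rad/s
omega_joint = omega_motor / 55 = 1.6374 rad/s
v = omega_joint * r = 1.6374 * 5.4
= 8.8422 m/s


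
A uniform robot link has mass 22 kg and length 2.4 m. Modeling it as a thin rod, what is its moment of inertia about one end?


I = (1/3) * m * L^2
= (1/3) * 22 * 2.4^2
= 0.333333 * 22 * 5.76
= 42.24 kg*m^2


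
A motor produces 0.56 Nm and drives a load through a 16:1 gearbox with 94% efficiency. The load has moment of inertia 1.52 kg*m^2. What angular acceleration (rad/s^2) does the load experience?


tau_out = tau_motor * N * eta
= 0.56 * 16 * 0.94 = 8.4224 Nm
alpha = tau_out / I = 8.4224 / 1.52
= 5.5411 rad/s^2


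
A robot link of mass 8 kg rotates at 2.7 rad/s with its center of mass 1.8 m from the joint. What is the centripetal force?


F = m * omega^2 * r
= 8 * 2.7^2 * 1.8
= 8 * 7.29 * 1.8
= 104.976 N


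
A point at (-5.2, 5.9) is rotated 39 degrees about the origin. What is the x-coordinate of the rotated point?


x' = x*cos(theta) - y*sin(theta)
cos(39 deg) = 0.7771, sin(39 deg) = 0.6293
x' = -5.2 * 0.7771 - 5.9 * 0.6293
= -4.0412 - 3.713
= -7.7541


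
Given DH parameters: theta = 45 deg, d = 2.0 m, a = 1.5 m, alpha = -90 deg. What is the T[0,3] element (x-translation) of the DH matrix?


T[0,3] = a * cos(theta)
= 1.5 * cos(45 deg)
= 1.5 * 0.7071
= 1.0607


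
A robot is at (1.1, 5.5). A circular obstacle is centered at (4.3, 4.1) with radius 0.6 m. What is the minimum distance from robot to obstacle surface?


center_dist = sqrt((1.1-4.3)^2 + (5.5-4.1)^2)
= sqrt(10.24 + 1.96)
= 3.4928
min_dist = center_dist - radius = 3.4928 - 0.6 = 2.8928 m


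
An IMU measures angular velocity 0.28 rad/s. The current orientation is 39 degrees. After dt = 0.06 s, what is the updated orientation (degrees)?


delta_theta = w * dt = 0.28 * 0.06 = 0.0168 rad
= 0.9626 deg
theta_new = 39 + 0.9626 = 39.9626 deg


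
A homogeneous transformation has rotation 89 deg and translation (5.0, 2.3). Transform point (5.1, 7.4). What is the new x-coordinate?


x' = cos(theta)*px - sin(theta)*py + tx
= 0.0175*5.1 - 0.9998*7.4 + 5.0
= -2.3099


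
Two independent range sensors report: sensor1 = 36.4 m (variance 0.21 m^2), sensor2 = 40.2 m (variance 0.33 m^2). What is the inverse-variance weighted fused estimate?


w1 = (1/var1) / (1/var1 + 1/var2)
   = 4.7619 / (4.7619 + 3.0303) = 0.6111
w2 = 1 - w1 = 0.3889
fused = w1*s1 + w2*s2 = 22.2444 + 15.6333
= 37.8778 m


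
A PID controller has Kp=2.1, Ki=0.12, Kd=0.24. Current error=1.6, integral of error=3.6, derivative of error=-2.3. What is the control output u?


u = Kp*e + Ki*int(e) + Kd*de/dt
= 2.1*1.6 + 0.12*3.6 + 0.24*(-2.3)
= 3.36 + 0.432 + -0.552
= 3.24


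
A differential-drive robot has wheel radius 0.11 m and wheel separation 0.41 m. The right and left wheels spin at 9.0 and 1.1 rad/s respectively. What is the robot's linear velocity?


vR = r*wR = 0.11*9.0 = 0.99 m/s
vL = r*wL = 0.11*1.1 = 0.121 m/s
v = (vR+vL)/2 = 0.5555 m/s
omega = (vR-vL)/L = 2.1195 rad/s
linear velocity = 0.5555 m/s


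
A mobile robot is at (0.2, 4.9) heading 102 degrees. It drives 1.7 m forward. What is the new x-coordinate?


x_new = x0 + d*cos(theta)
= 0.2 + 1.7*cos(102)
= 0.2 + -0.3534
= -0.1534


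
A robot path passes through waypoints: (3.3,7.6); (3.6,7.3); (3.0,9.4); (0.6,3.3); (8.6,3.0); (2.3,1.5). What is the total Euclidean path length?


Segment lengths:
  seg1 = sqrt((0.3)^2 + (-0.3)^2) = 0.4243
  seg2 = sqrt((-0.6)^2 + (2.1)^2) = 2.184
  seg3 = sqrt((-2.4)^2 + (-6.1)^2) = 6.5552
  seg4 = sqrt((8.0)^2 + (-0.3)^2) = 8.0056
  seg5 = sqrt((-6.3)^2 + (-1.5)^2) = 6.4761
Total = 23.6452


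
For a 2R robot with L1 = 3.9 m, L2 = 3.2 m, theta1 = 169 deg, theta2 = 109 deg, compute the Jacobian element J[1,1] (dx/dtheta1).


J[1,1] = -L1*sin(t1) - L2*sin(t1+t2)
= -3.9*sin(169) - 3.2*sin(278)
= 2.4247


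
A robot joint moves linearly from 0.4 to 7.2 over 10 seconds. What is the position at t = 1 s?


s = t/T = 1/10 = 0.1
p(t) = p0 + (pf-p0)*s
= 0.4 + (7.2 - 0.4) * 0.1
= 1.08


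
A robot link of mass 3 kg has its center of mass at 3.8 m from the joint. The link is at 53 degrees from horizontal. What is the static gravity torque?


tau = m*g*L*cos(angle)
= 3 * 9.81 * 3.8 * cos(53 deg)
= 3 * 9.81 * 3.8 * 0.6018
= 67.3034 Nm


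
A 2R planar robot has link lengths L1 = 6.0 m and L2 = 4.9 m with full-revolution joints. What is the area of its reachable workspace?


r_max = L1 + L2 = 10.9 m
r_min = |L1 - L2| = 1.1 m
Area = pi*(r_max^2 - r_min^2)
= pi*(118.81 - 1.21)
= pi * 117.6
= 369.4513 m^2


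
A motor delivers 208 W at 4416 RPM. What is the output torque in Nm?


omega = 4416 * 2*pi/60 = 462.4424 rad/s
tau = P / omega = 208 / 462.4424
= 0.4498 Nm


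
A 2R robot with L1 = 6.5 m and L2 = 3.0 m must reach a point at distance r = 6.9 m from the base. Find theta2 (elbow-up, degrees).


cos(theta2) = (r^2 - L1^2 - L2^2) / (2*L1*L2)
cos(theta2) = (47.61 - 42.25 - 9.0) / 39.0
cos(theta2) = -0.093333
theta2 = 95.3554 degrees


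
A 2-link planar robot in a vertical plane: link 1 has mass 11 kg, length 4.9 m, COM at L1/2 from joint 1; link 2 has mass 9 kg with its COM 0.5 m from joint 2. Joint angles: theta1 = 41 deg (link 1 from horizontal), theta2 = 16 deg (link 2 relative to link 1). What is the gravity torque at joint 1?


Horizontal distance from joint 1 to link-1 COM:
  x_c1 = (L1/2)*cos(t1) = 2.45 * 0.7547 = 1.849 m
Horizontal distance from joint 1 to link-2 COM:
  x_c2 = L1*cos(t1) + Lc2*cos(t1+t2)
       = 4.9*0.7547 + 0.5*0.5446 = 3.9704 m
tau1 = m1*g*x_c1 + m2*g*x_c2
     = 11*9.81*1.849 + 9*9.81*3.9704
     = 199.5297 + 350.5463
     = 550.076 Nm


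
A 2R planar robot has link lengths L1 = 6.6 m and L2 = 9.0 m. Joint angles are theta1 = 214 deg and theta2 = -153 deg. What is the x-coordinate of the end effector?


Convert angles to radians: theta1 = 3.735, theta2 = -2.6704
x = L1*cos(theta1) + L2*cos(theta1+theta2)
x = -5.4716 + 4.3633
x = -1.1084


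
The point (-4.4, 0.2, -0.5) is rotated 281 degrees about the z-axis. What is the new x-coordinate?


Rotation about z-axis: x' = x*cos(theta) - y*sin(theta)
= -4.4 * 0.1908 - 0.2 * -0.9816
= -0.6432


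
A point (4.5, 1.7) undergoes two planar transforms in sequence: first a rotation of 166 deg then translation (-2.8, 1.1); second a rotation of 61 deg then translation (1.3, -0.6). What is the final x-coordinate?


After transform 1:
x1 = cos(166)*4.5 - sin(166)*1.7 + -2.8 = -7.5776
y1 = sin(166)*4.5 + cos(166)*1.7 + 1.1 = 0.5391
After transform 2:
x2 = cos(61)*-7.5776 - sin(61)*0.5391 + 1.3
= -2.8452


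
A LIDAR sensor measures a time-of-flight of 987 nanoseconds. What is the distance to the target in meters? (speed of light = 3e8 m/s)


tof = 987 ns = 9.87e-07 s
dist = c * tof / 2
= 3e8 * 9.87e-07 / 2
= 148.05 m


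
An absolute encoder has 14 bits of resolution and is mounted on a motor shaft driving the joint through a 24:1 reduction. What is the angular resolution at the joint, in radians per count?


counts = 2^14 = 16384
effective counts at joint = 16384 * 24 = 393216
resolution = 2*pi / 393216
= 1.5979e-05 rad/count


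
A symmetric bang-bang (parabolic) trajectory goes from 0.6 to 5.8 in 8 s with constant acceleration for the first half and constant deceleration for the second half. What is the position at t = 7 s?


Symmetric rest-to-rest: each phase covers (pf-p0)/2 in time T/2. 0.5*a*(T/2)^2 = (pf-p0)/2 => a = 4*(pf-p0)/T^2
a = 4*(5.8-0.6)/8^2 = 0.325
t = 7 is in the deceleration phase (t > T/2).
p = pf - 0.5*a*(T-t)^2 = 5.8 - 0.5*0.325*1^2
= 5.6375


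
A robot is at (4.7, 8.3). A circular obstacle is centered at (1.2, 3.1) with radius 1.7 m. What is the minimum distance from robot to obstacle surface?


center_dist = sqrt((4.7-1.2)^2 + (8.3-3.1)^2)
= sqrt(12.25 + 27.04)
= 6.2682
min_dist = center_dist - radius = 6.2682 - 1.7 = 4.5682 m


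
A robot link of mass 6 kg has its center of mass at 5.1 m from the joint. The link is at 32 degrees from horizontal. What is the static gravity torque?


tau = m*g*L*cos(angle)
= 6 * 9.81 * 5.1 * cos(32 deg)
= 6 * 9.81 * 5.1 * 0.848
= 254.5722 Nm


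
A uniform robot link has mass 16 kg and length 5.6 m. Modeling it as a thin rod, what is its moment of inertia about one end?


I = (1/3) * m * L^2
= (1/3) * 16 * 5.6^2
= 0.333333 * 16 * 31.36
= 167.2533 kg*m^2


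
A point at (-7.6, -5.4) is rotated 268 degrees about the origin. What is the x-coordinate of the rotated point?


x' = x*cos(theta) - y*sin(theta)
cos(268 deg) = -0.0349, sin(268 deg) = -0.9994
x' = -7.6 * -0.0349 - -5.4 * -0.9994
= 0.2652 - 5.3967
= -5.1315


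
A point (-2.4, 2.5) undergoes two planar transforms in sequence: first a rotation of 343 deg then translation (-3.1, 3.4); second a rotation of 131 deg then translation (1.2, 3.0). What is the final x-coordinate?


After transform 1:
x1 = cos(343)*-2.4 - sin(343)*2.5 + -3.1 = -4.6642
y1 = sin(343)*-2.4 + cos(343)*2.5 + 3.4 = 6.4925
After transform 2:
x2 = cos(131)*-4.6642 - sin(131)*6.4925 + 1.2
= -0.6399


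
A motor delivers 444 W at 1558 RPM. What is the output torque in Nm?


omega = 1558 * 2*pi/60 = 163.1534 rad/s
tau = P / omega = 444 / 163.1534
= 2.7214 Nm


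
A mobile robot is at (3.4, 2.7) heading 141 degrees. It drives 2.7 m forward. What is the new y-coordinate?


y_new = y0 + d*sin(theta)
= 2.7 + 2.7*sin(141)
= 2.7 + 1.6992
= 4.3992


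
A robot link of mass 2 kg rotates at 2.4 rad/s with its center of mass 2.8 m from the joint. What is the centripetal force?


F = m * omega^2 * r
= 2 * 2.4^2 * 2.8
= 2 * 5.76 * 2.8
= 32.256 N


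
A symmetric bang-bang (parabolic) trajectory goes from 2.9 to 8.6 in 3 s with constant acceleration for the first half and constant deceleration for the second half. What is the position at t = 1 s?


Symmetric rest-to-rest: each phase covers (pf-p0)/2 in time T/2. 0.5*a*(T/2)^2 = (pf-p0)/2 => a = 4*(pf-p0)/T^2
a = 4*(8.6-2.9)/3^2 = 2.5333
t = 1 is in the acceleration phase (t <= T/2).
p = p0 + 0.5*a*t^2 = 2.9 + 0.5*2.5333*1^2
= 4.1667


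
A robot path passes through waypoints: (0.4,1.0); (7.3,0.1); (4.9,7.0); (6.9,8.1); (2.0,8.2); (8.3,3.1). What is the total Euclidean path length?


Segment lengths:
  seg1 = sqrt((6.9)^2 + (-0.9)^2) = 6.9584
  seg2 = sqrt((-2.4)^2 + (6.9)^2) = 7.3055
  seg3 = sqrt((2.0)^2 + (1.1)^2) = 2.2825
  seg4 = sqrt((-4.9)^2 + (0.1)^2) = 4.901
  seg5 = sqrt((6.3)^2 + (-5.1)^2) = 8.1056
Total = 29.553


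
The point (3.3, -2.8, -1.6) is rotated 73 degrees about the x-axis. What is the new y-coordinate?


Rotation about x-axis: y' = y*cos(theta) - z*sin(theta)
= -2.8 * 0.2924 - -1.6 * 0.9563
= 0.7114


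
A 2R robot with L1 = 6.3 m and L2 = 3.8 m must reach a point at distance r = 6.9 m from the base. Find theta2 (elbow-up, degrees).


cos(theta2) = (r^2 - L1^2 - L2^2) / (2*L1*L2)
cos(theta2) = (47.61 - 39.69 - 14.44) / 47.88
cos(theta2) = -0.136174
theta2 = 97.8265 degrees


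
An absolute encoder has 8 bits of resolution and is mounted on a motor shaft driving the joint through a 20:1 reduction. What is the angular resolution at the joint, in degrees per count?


counts = 2^8 = 256
effective counts at joint = 256 * 20 = 5120
resolution = 360 / 5120
= 0.0703 deg/count


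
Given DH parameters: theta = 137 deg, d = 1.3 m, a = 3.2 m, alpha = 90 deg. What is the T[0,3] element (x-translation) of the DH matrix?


T[0,3] = a * cos(theta)
= 3.2 * cos(137 deg)
= 3.2 * -0.7314
= -2.3403


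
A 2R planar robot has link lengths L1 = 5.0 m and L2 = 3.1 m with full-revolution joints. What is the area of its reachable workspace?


r_max = L1 + L2 = 8.1 m
r_min = |L1 - L2| = 1.9 m
Area = pi*(r_max^2 - r_min^2)
= pi*(65.61 - 3.61)
= pi * 62.0
= 194.7787 m^2


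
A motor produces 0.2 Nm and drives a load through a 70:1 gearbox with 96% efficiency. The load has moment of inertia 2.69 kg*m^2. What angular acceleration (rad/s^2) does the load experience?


tau_out = tau_motor * N * eta
= 0.2 * 70 * 0.96 = 13.44 Nm
alpha = tau_out / I = 13.44 / 2.69
= 4.9963 rad/s^2


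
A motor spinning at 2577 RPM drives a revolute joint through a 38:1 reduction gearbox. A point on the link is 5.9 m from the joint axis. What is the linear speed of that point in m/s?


omega_motor = 2577 * 2*pi/60 = 269.8628 rad/s
omega_joint = omega_motor / 38 = 7.1017 rad/s
v = omega_joint * r = 7.1017 * 5.9
= 41.8998 m/s
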